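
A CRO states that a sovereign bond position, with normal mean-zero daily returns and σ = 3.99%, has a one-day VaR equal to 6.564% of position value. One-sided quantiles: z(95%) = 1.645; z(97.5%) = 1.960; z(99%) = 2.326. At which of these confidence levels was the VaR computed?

Implied z = VaR/σ = 6.564 / 3.99 = 1.645.
This matches z(95%) = 1.645.

95%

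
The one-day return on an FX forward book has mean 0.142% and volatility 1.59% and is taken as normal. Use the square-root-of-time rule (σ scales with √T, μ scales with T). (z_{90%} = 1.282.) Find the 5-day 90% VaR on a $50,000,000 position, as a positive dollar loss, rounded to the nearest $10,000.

σ_{5d} = 1.59% × √5 = 3.555%; μ_{5d} = 5 × 0.142% = 0.710%.
VaR = −(0.710%) + 1.282 × 3.555% = 3.848%.
On $50,000,000: 0.03848 × $50,000,000 = $1,924,000.

$1,920,000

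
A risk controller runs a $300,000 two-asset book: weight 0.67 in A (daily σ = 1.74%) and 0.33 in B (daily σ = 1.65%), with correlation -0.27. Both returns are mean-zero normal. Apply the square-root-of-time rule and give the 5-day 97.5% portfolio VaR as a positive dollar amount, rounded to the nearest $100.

σ_p = √(0.67²·1.74² + 0.33²·1.65² + 2·-0.27·0.67·0.33·1.74·1.65) = 1.146%.
σ_{5d} = 1.146% × √5 = 2.563%.
z(97.5%) = 1.960.
VaR = 1.960 × 2.563% = 5.023%; on $300,000 that is $15,069.

$15,100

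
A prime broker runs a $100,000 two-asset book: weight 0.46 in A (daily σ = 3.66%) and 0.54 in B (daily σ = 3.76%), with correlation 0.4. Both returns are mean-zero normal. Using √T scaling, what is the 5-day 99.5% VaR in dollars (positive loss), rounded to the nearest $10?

σ_p = √(0.46²·3.66² + 0.54²·3.76² + 2·0.4·0.46·0.54·3.66·3.76) = 3.113%.
σ_{5d} = 3.113% × √5 = 6.961%.
z(99.5%) = 2.576.
VaR = 2.576 × 6.961% = 17.932%; on $100,000 that is $17,932.

$17,930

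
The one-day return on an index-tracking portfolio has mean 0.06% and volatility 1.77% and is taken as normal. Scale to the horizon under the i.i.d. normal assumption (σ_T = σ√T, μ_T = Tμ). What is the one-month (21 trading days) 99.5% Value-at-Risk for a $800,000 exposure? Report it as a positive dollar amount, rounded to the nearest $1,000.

At 99.5%, z = 2.576.
σ_{21d} = 1.77% × √21 = 8.111%; μ_{21d} = 21 × 0.06% = 1.260%.
VaR = −(1.260%) + 2.576 × 8.111% = 19.634%.
On $800,000: 0.19634 × $800,000 = $157,072.

$157,000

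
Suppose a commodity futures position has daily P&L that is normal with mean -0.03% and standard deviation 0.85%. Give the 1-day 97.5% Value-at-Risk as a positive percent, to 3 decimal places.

1.696%

At 97.5% one-sided, z = 1.960.
VaR = −μ + z·σ = −(-0.03%) + 1.960 × 0.85% = 1.696%.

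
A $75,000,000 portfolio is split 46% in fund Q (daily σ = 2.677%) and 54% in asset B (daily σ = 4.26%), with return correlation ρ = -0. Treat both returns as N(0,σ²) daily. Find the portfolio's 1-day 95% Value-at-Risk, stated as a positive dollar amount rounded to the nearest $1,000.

σ_p² = 0.46²·2.677² + 0.54²·4.26² + 2·-0·0.46·0.54·2.677·4.26 = 6.8082 (%²).
σ_p = √6.8082 = 2.609%.
At 95%, z = 1.645.
VaR = 1.645 × 2.609% = 4.292%; on $75,000,000 that is $3,219,000.

$3,219,000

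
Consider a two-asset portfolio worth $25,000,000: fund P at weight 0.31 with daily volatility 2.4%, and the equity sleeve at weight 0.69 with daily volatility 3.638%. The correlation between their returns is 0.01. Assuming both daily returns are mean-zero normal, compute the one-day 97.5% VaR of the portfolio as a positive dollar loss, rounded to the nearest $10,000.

$1,290,000

σ_p² = 0.31²·2.4² + 0.69²·3.638² + 2·0.01·0.31·0.69·2.4·3.638 = 6.8921 (%²).
σ_p = √6.8921 = 2.625%.
At 97.5%, z = 1.960.
VaR = 1.960 × 2.625% = 5.145%; on $25,000,000 that is $1,286,250.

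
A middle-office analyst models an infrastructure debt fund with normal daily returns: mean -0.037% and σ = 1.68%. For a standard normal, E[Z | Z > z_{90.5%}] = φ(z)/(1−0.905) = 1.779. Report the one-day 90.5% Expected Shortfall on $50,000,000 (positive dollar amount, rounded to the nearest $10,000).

ES = −(-0.037%) + 1.68% × 1.779 = 3.026%.
On $50,000,000: 0.03026 × $50,000,000 = $1,513,000.

$1,510,000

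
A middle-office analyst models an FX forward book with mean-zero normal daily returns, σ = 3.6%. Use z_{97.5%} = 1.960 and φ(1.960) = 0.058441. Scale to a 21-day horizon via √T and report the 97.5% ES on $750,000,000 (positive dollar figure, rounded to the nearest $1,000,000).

$289,000,000

σ_{21d} = 3.6% × √21 = 16.497%.
ES multiplier = φ(z)/(1−α) = 0.058441/0.025 = 2.338.
ES = 16.497% × 2.338 = 38.570%; on $750,000,000: $289,275,000.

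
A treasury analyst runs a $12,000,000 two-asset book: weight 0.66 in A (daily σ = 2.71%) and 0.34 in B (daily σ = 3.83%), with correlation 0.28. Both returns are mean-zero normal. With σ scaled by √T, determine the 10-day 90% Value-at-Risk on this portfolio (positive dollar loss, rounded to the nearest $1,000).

σ_p = √(0.66²·2.71² + 0.34²·3.83² + 2·0.28·0.66·0.34·2.71·3.83) = 2.490%.
σ_{10d} = 2.490% × √10 = 7.874%.
z(90%) = 1.282.
VaR = 1.282 × 7.874% = 10.094%; on $12,000,000 that is $1,211,280.

$1,211,000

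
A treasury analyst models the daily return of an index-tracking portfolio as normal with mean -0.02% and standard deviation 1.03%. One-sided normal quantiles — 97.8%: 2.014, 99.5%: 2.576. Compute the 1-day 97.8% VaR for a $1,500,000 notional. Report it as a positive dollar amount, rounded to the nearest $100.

VaR = −μ + z·σ = −(-0.02%) + 2.014 × 1.03% = 2.094%.
On $1,500,000: 0.02094 × $1,500,000 = $31,410.

$31,400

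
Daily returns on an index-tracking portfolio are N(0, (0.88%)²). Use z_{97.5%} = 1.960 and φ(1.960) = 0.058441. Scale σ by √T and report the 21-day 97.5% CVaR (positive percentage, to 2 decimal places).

9.43%

σ_{21d} = 0.88% × √21 = 4.033%.
ES multiplier = φ(z)/(1−α) = 0.058441/0.025 = 2.338.
ES = 4.033% × 2.338 = 9.429%.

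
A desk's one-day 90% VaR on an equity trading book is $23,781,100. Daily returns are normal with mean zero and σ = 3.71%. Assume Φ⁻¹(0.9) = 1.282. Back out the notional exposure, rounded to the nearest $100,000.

$500,000,000

VaR as a fraction of value: z·σ = 1.282 × 3.71% = 4.75622%.
Position = $23,781,100 / 0.0475622 = $500,000,000.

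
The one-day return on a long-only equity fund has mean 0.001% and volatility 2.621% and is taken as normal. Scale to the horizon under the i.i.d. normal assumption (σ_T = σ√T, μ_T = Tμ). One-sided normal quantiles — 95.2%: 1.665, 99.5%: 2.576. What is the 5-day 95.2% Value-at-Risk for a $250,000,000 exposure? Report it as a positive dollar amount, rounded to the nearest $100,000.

$24,400,000

σ_{5d} = 2.621% × √5 = 5.861%; μ_{5d} = 5 × 0.001% = 0.005%.
VaR = −(0.005%) + 1.665 × 5.861% = 9.754%.
On $250,000,000: 0.09754 × $250,000,000 = $24,385,000.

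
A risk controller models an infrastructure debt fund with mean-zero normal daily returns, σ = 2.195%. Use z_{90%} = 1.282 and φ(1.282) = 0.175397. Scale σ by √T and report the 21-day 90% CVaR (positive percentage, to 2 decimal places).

17.64%

σ_{21d} = 2.195% × √21 = 10.059%.
ES multiplier = φ(z)/(1−α) = 0.175397/0.1 = 1.754.
ES = 10.059% × 1.754 = 17.643%.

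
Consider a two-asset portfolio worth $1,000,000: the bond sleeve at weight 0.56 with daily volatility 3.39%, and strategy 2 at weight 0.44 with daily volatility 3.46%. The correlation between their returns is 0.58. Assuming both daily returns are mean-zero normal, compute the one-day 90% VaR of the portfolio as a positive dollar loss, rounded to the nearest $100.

$39,000

σ_p² = 0.56²·3.39² + 0.44²·3.46² + 2·0.58·0.56·0.44·3.39·3.46 = 9.2742 (%²).
σ_p = √9.2742 = 3.045%.
At 90%, z = 1.282.
VaR = 1.282 × 3.045% = 3.904%; on $1,000,000 that is $39,040.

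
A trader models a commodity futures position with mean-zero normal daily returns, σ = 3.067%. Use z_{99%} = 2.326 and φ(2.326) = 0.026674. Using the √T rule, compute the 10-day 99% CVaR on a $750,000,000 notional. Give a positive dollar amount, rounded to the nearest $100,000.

σ_{10d} = 3.067% × √10 = 9.699%.
ES multiplier = φ(z)/(1−α) = 0.026674/0.01 = 2.667.
ES = 9.699% × 2.667 = 25.867%; on $750,000,000: $194,002,500.

$194,000,000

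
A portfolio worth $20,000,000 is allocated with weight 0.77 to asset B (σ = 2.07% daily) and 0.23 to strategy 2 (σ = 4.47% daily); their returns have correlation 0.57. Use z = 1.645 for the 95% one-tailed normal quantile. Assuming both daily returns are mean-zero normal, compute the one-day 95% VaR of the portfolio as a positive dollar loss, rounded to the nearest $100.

$769,200

σ_p² = 0.77²·2.07² + 0.23²·4.47² + 2·0.57·0.77·0.23·2.07·4.47 = 5.4656 (%²).
σ_p = √5.4656 = 2.338%.
VaR = 1.645 × 2.338% = 3.846%; on $20,000,000 that is $769,200.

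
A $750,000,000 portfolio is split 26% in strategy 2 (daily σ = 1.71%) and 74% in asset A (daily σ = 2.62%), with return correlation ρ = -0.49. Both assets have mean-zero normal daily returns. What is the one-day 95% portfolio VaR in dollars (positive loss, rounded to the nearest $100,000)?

$21,800,000

σ_p² = 0.26²·1.71² + 0.74²·2.62² + 2·-0.49·0.26·0.74·1.71·2.62 = 3.1119 (%²).
σ_p = √3.1119 = 1.764%.
At 95%, z = 1.645.
VaR = 1.645 × 1.764% = 2.902%; on $750,000,000 that is $21,765,000.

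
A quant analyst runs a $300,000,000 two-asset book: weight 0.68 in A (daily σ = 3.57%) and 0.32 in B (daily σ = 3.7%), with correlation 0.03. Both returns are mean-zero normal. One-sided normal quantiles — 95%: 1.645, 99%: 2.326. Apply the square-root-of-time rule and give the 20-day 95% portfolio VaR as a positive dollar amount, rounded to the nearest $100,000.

σ_p = √(0.68²·3.57² + 0.32²·3.7² + 2·0.03·0.68·0.32·3.57·3.7) = 2.733%.
σ_{20d} = 2.733% × √20 = 12.222%.
VaR = 1.645 × 12.222% = 20.105%; on $300,000,000 that is $60,315,000.

$60,300,000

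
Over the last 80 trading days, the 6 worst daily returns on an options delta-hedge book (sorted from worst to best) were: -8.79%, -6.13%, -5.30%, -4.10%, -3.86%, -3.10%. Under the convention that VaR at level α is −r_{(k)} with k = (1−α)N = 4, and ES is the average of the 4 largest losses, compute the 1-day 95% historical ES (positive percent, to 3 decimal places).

6.080%

The 4 worst returns sum to -24.32%.
ES = −(-24.32%) / 4 = 6.08% ≈ 6.080%.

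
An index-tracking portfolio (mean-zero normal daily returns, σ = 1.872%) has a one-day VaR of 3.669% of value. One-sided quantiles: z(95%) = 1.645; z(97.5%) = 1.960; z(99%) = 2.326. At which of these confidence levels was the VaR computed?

Implied z = VaR/σ = 3.669 / 1.872 = 1.960.
This matches z(97.5%) = 1.960.

97.5%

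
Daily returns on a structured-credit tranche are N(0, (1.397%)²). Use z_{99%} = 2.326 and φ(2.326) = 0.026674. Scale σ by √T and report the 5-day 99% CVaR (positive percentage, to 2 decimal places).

8.33%

σ_{5d} = 1.397% × √5 = 3.124%.
ES multiplier = φ(z)/(1−α) = 0.026674/0.01 = 2.667.
ES = 3.124% × 2.667 = 8.332%.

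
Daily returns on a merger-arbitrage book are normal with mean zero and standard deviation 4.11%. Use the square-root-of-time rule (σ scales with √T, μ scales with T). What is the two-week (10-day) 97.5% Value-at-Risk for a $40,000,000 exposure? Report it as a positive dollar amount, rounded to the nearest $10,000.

At 97.5%, z = 1.960.
σ_{10d} = 4.11% × √10 = 12.997%.
VaR = 1.960 × 12.997% = 25.474%.
On $40,000,000: 0.25474 × $40,000,000 = $10,189,600.

$10,190,000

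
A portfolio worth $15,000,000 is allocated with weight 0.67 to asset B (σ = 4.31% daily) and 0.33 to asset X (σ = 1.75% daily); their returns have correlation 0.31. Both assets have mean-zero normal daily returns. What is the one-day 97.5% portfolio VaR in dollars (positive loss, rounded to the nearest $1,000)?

σ_p² = 0.67²·4.31² + 0.33²·1.75² + 2·0.31·0.67·0.33·4.31·1.75 = 9.7063 (%²).
σ_p = √9.7063 = 3.115%.
At 97.5%, z = 1.960.
VaR = 1.960 × 3.115% = 6.105%; on $15,000,000 that is $915,750.

$916,000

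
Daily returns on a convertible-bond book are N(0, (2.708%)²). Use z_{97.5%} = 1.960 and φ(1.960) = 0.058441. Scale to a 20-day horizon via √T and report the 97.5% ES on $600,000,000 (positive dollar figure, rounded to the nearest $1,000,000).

$170,000,000

σ_{20d} = 2.708% × √20 = 12.111%.
ES multiplier = φ(z)/(1−α) = 0.058441/0.025 = 2.338.
ES = 12.111% × 2.338 = 28.316%; on $600,000,000: $169,896,000.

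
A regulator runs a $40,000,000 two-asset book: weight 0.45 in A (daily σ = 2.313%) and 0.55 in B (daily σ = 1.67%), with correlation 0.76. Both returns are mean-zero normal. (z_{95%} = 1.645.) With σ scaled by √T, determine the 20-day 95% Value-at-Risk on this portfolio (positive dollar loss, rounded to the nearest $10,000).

$5,410,000

σ_p = √(0.45²·2.313² + 0.55²·1.67² + 2·0.76·0.45·0.55·2.313·1.67) = 1.839%.
σ_{20d} = 1.839% × √20 = 8.224%.
VaR = 1.645 × 8.224% = 13.528%; on $40,000,000 that is $5,411,200.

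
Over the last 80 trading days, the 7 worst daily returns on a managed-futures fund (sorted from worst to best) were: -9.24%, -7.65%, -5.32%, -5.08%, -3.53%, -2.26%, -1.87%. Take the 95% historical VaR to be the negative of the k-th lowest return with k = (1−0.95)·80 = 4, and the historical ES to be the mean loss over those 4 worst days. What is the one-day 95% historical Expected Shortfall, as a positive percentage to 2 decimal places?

6.82%

The 4 worst returns sum to -27.29%.
ES = −(-27.29%) / 4 = 6.8225% ≈ 6.82%.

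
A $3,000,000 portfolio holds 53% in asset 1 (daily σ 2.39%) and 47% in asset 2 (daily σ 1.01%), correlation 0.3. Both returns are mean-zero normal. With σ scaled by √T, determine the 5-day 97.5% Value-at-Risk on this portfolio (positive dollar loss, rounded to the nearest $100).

$194,600

σ_p = √(0.53²·2.39² + 0.47²·1.01² + 2·0.3·0.53·0.47·2.39·1.01) = 1.480%.
σ_{5d} = 1.480% × √5 = 3.309%.
z(97.5%) = 1.960.
VaR = 1.960 × 3.309% = 6.486%; on $3,000,000 that is $194,580.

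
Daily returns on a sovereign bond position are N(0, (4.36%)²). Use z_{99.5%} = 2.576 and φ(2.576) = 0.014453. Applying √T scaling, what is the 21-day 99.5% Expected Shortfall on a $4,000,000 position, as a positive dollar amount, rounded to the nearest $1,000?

σ_{21d} = 4.36% × √21 = 19.980%.
ES multiplier = φ(z)/(1−α) = 0.014453/0.005 = 2.891.
ES = 19.980% × 2.891 = 57.762%; on $4,000,000: $2,310,480.

$2,310,000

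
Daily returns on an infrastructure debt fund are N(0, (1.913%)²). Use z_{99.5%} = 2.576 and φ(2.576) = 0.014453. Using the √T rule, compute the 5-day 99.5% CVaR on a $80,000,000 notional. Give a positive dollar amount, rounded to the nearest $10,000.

σ_{5d} = 1.913% × √5 = 4.278%.
ES multiplier = φ(z)/(1−α) = 0.014453/0.005 = 2.891.
ES = 4.278% × 2.891 = 12.368%; on $80,000,000: $9,894,400.

$9,890,000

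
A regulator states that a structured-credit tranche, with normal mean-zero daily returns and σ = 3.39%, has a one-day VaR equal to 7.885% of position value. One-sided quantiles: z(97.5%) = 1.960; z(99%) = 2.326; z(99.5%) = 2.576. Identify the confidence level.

99%

Implied z = VaR/σ = 7.885 / 3.39 = 2.326.
This matches z(99%) = 2.326.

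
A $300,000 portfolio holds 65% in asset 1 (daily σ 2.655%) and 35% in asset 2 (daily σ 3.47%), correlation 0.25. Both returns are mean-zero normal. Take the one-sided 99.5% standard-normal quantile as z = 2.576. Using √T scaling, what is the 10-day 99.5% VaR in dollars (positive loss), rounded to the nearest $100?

σ_p = √(0.65²·2.655² + 0.35²·3.47² + 2·0.25·0.65·0.35·2.655·3.47) = 2.345%.
σ_{10d} = 2.345% × √10 = 7.416%.
VaR = 2.576 × 7.416% = 19.104%; on $300,000 that is $57,312.

$57,300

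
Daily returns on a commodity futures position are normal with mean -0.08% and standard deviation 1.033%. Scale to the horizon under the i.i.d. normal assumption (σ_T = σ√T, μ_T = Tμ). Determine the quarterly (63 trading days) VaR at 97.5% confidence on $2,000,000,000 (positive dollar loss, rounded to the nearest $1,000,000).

$422,000,000

At 97.5%, z = 1.960.
σ_{63d} = 1.033% × √63 = 8.199%; μ_{63d} = 63 × -0.08% = -5.040%.
VaR = −(-5.040%) + 1.960 × 8.199% = 21.110%.
On $2,000,000,000: 0.21110 × $2,000,000,000 = $422,200,000.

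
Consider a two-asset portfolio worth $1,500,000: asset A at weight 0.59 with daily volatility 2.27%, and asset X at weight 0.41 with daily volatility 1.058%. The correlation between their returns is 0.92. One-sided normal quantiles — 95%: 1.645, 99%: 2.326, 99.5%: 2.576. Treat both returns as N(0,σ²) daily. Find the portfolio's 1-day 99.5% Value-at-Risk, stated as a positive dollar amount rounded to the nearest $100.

$67,500

σ_p² = 0.59²·2.27² + 0.41²·1.058² + 2·0.92·0.59·0.41·2.27·1.058 = 3.0509 (%²).
σ_p = √3.0509 = 1.747%.
VaR = 2.576 × 1.747% = 4.500%; on $1,500,000 that is $67,500.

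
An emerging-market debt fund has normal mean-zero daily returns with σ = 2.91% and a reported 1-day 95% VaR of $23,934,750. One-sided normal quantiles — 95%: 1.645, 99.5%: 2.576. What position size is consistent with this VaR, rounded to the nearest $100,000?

VaR as a fraction of value: z·σ = 1.645 × 2.91% = 4.78695%.
Position = $23,934,750 / 0.0478695 = $500,000,000.

$500,000,000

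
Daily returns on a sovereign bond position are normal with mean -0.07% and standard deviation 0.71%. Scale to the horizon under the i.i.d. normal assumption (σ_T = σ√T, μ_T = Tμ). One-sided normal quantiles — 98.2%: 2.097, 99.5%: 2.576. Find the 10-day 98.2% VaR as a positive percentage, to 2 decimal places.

σ_{10d} = 0.71% × √10 = 2.245%; μ_{10d} = 10 × -0.07% = -0.700%.
VaR = −(-0.700%) + 2.097 × 2.245% = 5.408%.

5.41%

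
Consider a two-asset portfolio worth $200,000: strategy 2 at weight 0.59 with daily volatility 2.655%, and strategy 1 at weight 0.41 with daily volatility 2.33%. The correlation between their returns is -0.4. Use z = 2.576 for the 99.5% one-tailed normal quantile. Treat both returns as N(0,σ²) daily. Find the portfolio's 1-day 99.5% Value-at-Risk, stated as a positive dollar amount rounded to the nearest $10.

σ_p² = 0.59²·2.655² + 0.41²·2.33² + 2·-0.4·0.59·0.41·2.655·2.33 = 2.1692 (%²).
σ_p = √2.1692 = 1.473%.
VaR = 2.576 × 1.473% = 3.794%; on $200,000 that is $7,588.

$7,590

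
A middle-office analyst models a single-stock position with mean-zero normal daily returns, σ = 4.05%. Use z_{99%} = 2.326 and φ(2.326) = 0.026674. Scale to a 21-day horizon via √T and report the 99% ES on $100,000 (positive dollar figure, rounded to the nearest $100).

$49,500

σ_{21d} = 4.05% × √21 = 18.559%.
ES multiplier = φ(z)/(1−α) = 0.026674/0.01 = 2.667.
ES = 18.559% × 2.667 = 49.497%; on $100,000: $49,497.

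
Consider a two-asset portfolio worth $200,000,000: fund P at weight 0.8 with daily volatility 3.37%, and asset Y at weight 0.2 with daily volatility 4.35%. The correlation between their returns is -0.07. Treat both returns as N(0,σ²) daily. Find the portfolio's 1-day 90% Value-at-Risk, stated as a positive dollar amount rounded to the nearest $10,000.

σ_p² = 0.8²·3.37² + 0.2²·4.35² + 2·-0.07·0.8·0.2·3.37·4.35 = 7.6969 (%²).
σ_p = √7.6969 = 2.774%.
At 90%, z = 1.282.
VaR = 1.282 × 2.774% = 3.556%; on $200,000,000 that is $7,112,000.

$7,110,000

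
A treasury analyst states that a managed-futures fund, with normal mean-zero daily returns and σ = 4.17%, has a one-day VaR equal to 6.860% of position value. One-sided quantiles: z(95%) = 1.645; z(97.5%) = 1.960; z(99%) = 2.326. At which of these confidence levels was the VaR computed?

Implied z = VaR/σ = 6.860 / 4.17 = 1.645.
This matches z(95%) = 1.645.

95%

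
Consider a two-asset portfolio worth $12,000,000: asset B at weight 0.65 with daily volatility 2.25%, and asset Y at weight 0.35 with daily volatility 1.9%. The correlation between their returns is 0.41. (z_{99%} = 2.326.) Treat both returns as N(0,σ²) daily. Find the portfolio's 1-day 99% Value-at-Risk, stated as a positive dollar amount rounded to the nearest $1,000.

σ_p² = 0.65²·2.25² + 0.35²·1.9² + 2·0.41·0.65·0.35·2.25·1.9 = 3.3786 (%²).
σ_p = √3.3786 = 1.838%.
VaR = 2.326 × 1.838% = 4.275%; on $12,000,000 that is $513,000.

$513,000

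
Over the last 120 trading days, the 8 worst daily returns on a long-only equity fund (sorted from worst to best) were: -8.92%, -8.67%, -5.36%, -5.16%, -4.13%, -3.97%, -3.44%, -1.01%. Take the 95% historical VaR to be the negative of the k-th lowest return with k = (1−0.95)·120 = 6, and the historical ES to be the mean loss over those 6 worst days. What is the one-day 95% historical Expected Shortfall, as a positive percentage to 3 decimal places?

The 6 worst returns sum to -36.21%.
ES = −(-36.21%) / 6 = 6.035%.

6.035%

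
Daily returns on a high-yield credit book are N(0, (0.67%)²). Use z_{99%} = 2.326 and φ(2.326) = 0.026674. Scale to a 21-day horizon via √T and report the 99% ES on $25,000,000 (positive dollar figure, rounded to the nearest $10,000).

σ_{21d} = 0.67% × √21 = 3.070%.
ES multiplier = φ(z)/(1−α) = 0.026674/0.01 = 2.667.
ES = 3.070% × 2.667 = 8.188%; on $25,000,000: $2,047,000.

$2,050,000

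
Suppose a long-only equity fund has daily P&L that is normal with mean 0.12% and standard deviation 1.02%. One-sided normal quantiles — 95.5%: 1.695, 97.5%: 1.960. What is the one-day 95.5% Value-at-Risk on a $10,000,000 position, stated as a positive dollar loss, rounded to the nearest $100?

$160,900

VaR = −μ + z·σ = −(0.12%) + 1.695 × 1.02% = 1.609%.
On $10,000,000: 0.01609 × $10,000,000 = $160,900.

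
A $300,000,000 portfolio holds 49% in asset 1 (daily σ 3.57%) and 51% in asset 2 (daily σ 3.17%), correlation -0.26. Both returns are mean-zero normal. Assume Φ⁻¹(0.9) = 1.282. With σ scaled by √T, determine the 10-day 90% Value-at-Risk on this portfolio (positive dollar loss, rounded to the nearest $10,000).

$24,930,000

σ_p = √(0.49²·3.57² + 0.51²·3.17² + 2·-0.26·0.49·0.51·3.57·3.17) = 2.050%.
σ_{10d} = 2.050% × √10 = 6.483%.
VaR = 1.282 × 6.483% = 8.311%; on $300,000,000 that is $24,933,000.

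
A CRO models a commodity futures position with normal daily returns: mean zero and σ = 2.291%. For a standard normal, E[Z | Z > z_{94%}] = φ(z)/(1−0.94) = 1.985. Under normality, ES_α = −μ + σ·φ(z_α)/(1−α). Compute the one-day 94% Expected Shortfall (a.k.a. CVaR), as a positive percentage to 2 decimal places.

ES = 2.291% × 1.985 = 4.548%.

4.55%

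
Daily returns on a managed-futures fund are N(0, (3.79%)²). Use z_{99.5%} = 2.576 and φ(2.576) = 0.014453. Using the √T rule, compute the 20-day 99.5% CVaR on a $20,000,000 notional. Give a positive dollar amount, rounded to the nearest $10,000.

σ_{20d} = 3.79% × √20 = 16.949%.
ES multiplier = φ(z)/(1−α) = 0.014453/0.005 = 2.891.
ES = 16.949% × 2.891 = 49.000%; on $20,000,000: $9,800,000.

$9,800,000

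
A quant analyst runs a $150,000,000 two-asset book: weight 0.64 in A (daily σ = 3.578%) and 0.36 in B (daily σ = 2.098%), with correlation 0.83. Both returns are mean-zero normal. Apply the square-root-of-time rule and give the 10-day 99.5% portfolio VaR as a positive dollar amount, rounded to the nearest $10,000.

σ_p = √(0.64²·3.578² + 0.36²·2.098² + 2·0.83·0.64·0.36·3.578·2.098) = 2.947%.
σ_{10d} = 2.947% × √10 = 9.319%.
z(99.5%) = 2.576.
VaR = 2.576 × 9.319% = 24.006%; on $150,000,000 that is $36,009,000.

$36,010,000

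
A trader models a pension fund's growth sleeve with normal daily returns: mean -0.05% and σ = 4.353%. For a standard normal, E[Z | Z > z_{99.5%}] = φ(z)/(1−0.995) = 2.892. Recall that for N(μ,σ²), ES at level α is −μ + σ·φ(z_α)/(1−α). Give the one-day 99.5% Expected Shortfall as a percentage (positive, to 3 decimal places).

ES = −(-0.05%) + 4.353% × 2.892 = 12.639%.

12.639%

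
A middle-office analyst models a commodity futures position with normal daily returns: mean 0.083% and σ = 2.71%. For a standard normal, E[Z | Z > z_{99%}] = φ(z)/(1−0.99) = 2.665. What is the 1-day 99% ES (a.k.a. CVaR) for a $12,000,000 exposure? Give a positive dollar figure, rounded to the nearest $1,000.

$857,000

ES = −(0.083%) + 2.71% × 2.665 = 7.139%.
On $12,000,000: 0.07139 × $12,000,000 = $856,680.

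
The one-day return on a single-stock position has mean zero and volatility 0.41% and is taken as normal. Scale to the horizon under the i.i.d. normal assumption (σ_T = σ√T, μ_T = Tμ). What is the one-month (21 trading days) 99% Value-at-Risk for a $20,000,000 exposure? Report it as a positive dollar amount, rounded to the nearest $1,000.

At 99%, z = 2.326.
σ_{21d} = 0.41% × √21 = 1.879%.
VaR = 2.326 × 1.879% = 4.371%.
On $20,000,000: 0.04371 × $20,000,000 = $874,200.

$874,000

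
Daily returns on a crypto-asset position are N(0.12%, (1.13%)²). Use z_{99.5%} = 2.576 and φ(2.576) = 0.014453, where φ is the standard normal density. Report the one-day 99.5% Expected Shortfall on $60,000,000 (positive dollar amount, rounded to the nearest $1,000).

$1,888,000

Tail multiplier: φ(z)/(1−α) = 0.014453 / 0.005 = 2.891.
ES = −(0.12%) + 1.13% × 2.891 = 3.147%.
On $60,000,000: 0.03147 × $60,000,000 = $1,888,200.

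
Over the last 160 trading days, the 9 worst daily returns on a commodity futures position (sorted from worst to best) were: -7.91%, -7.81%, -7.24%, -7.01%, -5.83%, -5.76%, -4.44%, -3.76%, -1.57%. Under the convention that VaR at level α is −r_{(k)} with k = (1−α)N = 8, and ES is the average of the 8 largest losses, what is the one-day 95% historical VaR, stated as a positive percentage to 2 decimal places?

3.76%

k = 8; the 8th lowest return is -3.76%, so VaR = 3.76%.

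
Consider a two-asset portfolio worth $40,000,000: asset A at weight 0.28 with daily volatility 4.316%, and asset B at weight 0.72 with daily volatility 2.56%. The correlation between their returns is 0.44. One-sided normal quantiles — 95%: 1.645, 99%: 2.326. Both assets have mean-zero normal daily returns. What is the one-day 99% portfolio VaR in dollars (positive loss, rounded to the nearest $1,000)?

σ_p² = 0.28²·4.316² + 0.72²·2.56² + 2·0.44·0.28·0.72·4.316·2.56 = 6.8180 (%²).
σ_p = √6.8180 = 2.611%.
VaR = 2.326 × 2.611% = 6.073%; on $40,000,000 that is $2,429,200.

$2,429,000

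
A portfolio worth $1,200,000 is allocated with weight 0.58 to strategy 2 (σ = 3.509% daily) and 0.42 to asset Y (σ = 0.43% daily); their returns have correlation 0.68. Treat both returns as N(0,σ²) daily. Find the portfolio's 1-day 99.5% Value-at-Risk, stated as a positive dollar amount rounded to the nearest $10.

σ_p² = 0.58²·3.509² + 0.42²·0.43² + 2·0.68·0.58·0.42·3.509·0.43 = 4.6746 (%²).
σ_p = √4.6746 = 2.162%.
At 99.5%, z = 2.576.
VaR = 2.576 × 2.162% = 5.569%; on $1,200,000 that is $66,828.

$66,830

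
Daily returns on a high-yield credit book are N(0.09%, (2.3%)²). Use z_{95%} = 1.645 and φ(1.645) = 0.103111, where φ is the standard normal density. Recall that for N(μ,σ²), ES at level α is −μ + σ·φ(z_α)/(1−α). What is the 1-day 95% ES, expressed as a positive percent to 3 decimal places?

4.653%

Tail multiplier: φ(z)/(1−α) = 0.103111 / 0.05 = 2.062.
ES = −(0.09%) + 2.3% × 2.062 = 4.653%.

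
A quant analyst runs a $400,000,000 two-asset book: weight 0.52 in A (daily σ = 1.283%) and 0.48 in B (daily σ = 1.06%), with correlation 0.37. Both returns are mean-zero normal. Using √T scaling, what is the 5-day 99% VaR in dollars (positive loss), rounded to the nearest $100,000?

$20,300,000

σ_p = √(0.52²·1.283² + 0.48²·1.06² + 2·0.37·0.52·0.48·1.283·1.06) = 0.977%.
σ_{5d} = 0.977% × √5 = 2.185%.
z(99%) = 2.326.
VaR = 2.326 × 2.185% = 5.082%; on $400,000,000 that is $20,328,000.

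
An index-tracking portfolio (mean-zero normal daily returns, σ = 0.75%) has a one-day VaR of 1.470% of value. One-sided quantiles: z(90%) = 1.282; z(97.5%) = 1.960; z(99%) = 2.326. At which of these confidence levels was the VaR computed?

Implied z = VaR/σ = 1.470 / 0.75 = 1.960.
This matches z(97.5%) = 1.960.

97.5%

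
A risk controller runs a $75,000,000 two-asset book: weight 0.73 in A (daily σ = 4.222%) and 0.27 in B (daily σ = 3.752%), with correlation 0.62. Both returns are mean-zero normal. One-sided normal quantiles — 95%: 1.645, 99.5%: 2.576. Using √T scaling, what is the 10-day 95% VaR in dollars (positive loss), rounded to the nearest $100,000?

$14,800,000

σ_p = √(0.73²·4.222² + 0.27²·3.752² + 2·0.62·0.73·0.27·4.222·3.752) = 3.794%.
σ_{10d} = 3.794% × √10 = 11.998%.
VaR = 1.645 × 11.998% = 19.737%; on $75,000,000 that is $14,802,750.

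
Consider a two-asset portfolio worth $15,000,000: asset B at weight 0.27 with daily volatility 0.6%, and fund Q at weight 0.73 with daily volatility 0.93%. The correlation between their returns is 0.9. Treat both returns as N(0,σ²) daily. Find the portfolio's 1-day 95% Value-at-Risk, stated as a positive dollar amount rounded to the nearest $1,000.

$204,000

σ_p² = 0.27²·0.6² + 0.73²·0.93² + 2·0.9·0.27·0.73·0.6·0.93 = 0.6851 (%²).
σ_p = √0.6851 = 0.828%.
At 95%, z = 1.645.
VaR = 1.645 × 0.828% = 1.362%; on $15,000,000 that is $204,300.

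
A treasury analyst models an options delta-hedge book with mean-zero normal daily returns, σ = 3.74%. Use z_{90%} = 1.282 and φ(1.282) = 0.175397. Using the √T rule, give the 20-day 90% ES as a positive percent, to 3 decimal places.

29.337%

σ_{20d} = 3.74% × √20 = 16.726%.
ES multiplier = φ(z)/(1−α) = 0.175397/0.1 = 1.754.
ES = 16.726% × 1.754 = 29.337%.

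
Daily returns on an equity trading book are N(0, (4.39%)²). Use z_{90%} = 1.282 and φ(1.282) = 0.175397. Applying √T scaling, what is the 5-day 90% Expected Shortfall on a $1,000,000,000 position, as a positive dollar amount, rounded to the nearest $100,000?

$172,200,000

σ_{5d} = 4.39% × √5 = 9.816%.
ES multiplier = φ(z)/(1−α) = 0.175397/0.1 = 1.754.
ES = 9.816% × 1.754 = 17.217%; on $1,000,000,000: $172,170,000.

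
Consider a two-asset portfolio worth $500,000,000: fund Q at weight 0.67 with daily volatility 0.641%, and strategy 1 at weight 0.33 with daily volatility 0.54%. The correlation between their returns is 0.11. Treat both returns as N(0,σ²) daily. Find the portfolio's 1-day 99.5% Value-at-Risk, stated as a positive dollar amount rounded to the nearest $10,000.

$6,220,000

σ_p² = 0.67²·0.641² + 0.33²·0.54² + 2·0.11·0.67·0.33·0.641·0.54 = 0.2330 (%²).
σ_p = √0.2330 = 0.483%.
At 99.5%, z = 2.576.
VaR = 2.576 × 0.483% = 1.244%; on $500,000,000 that is $6,220,000.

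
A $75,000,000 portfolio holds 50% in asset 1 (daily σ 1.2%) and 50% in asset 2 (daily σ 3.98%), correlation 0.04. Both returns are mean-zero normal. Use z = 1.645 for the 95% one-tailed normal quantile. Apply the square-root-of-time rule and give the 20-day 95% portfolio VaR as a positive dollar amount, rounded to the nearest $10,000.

σ_p = √(0.5²·1.2² + 0.5²·3.98² + 2·0.04·0.5·0.5·1.2·3.98) = 2.101%.
σ_{20d} = 2.101% × √20 = 9.396%.
VaR = 1.645 × 9.396% = 15.456%; on $75,000,000 that is $11,592,000.

$11,590,000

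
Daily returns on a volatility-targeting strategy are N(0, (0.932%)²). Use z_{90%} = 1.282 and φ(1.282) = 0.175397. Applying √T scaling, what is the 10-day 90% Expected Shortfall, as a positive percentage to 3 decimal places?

5.169%

σ_{10d} = 0.932% × √10 = 2.947%.
ES multiplier = φ(z)/(1−α) = 0.175397/0.1 = 1.754.
ES = 2.947% × 1.754 = 5.169%.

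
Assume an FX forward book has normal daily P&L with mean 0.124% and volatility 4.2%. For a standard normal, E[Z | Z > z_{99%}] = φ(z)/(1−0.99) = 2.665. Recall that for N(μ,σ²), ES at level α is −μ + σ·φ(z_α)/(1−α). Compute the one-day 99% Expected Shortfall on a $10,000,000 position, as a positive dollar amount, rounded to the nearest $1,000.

$1,107,000

ES = −(0.124%) + 4.2% × 2.665 = 11.069%.
On $10,000,000: 0.11069 × $10,000,000 = $1,106,900.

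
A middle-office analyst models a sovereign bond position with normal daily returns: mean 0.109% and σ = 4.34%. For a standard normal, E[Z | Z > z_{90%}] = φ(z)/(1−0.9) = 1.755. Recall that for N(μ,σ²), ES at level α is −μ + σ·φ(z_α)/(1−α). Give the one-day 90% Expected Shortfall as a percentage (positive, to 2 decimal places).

7.51%

ES = −(0.109%) + 4.34% × 1.755 = 7.508%.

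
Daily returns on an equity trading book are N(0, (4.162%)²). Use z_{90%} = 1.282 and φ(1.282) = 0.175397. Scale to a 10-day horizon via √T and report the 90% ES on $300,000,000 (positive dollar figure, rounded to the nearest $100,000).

$69,300,000

σ_{10d} = 4.162% × √10 = 13.161%.
ES multiplier = φ(z)/(1−α) = 0.175397/0.1 = 1.754.
ES = 13.161% × 1.754 = 23.084%; on $300,000,000: $69,252,000.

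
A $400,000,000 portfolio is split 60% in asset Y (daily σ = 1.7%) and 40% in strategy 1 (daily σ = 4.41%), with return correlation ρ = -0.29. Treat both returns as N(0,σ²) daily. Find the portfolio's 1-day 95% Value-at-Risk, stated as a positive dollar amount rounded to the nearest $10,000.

σ_p² = 0.6²·1.7² + 0.4²·4.41² + 2·-0.29·0.6·0.4·1.7·4.41 = 3.1085 (%²).
σ_p = √3.1085 = 1.763%.
At 95%, z = 1.645.
VaR = 1.645 × 1.763% = 2.900%; on $400,000,000 that is $11,600,000.

$11,600,000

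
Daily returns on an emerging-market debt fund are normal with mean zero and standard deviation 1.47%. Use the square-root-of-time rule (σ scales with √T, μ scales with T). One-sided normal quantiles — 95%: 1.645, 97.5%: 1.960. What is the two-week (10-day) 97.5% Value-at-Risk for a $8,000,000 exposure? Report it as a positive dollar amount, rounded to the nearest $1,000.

$729,000

σ_{10d} = 1.47% × √10 = 4.649%.
VaR = 1.960 × 4.649% = 9.112%.
On $8,000,000: 0.09112 × $8,000,000 = $728,960.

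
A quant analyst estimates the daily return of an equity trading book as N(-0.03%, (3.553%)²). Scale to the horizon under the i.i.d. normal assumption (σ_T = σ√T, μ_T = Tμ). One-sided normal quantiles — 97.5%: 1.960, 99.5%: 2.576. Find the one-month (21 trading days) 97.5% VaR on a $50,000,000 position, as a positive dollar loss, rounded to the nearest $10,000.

$16,270,000

σ_{21d} = 3.553% × √21 = 16.282%; μ_{21d} = 21 × -0.03% = -0.630%.
VaR = −(-0.630%) + 1.960 × 16.282% = 32.543%.
On $50,000,000: 0.32543 × $50,000,000 = $16,271,500.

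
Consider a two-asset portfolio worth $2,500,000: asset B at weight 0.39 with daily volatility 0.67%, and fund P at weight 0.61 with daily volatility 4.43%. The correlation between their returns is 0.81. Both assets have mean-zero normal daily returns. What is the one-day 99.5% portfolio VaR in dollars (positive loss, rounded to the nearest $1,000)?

σ_p² = 0.39²·0.67² + 0.61²·4.43² + 2·0.81·0.39·0.61·0.67·4.43 = 8.5146 (%²).
σ_p = √8.5146 = 2.918%.
At 99.5%, z = 2.576.
VaR = 2.576 × 2.918% = 7.517%; on $2,500,000 that is $187,925.

$188,000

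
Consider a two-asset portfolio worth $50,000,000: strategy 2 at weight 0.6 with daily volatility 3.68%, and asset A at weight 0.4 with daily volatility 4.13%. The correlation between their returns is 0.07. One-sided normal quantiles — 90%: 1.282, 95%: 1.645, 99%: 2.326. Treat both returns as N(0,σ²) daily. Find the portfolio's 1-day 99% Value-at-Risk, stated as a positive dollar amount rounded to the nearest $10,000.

$3,310,000

σ_p² = 0.6²·3.68² + 0.4²·4.13² + 2·0.07·0.6·0.4·3.68·4.13 = 8.1150 (%²).
σ_p = √8.1150 = 2.849%.
VaR = 2.326 × 2.849% = 6.627%; on $50,000,000 that is $3,313,500.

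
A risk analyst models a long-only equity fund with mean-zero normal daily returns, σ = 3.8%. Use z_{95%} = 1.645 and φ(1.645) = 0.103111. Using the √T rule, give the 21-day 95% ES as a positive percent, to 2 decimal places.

σ_{21d} = 3.8% × √21 = 17.414%.
ES multiplier = φ(z)/(1−α) = 0.103111/0.05 = 2.062.
ES = 17.414% × 2.062 = 35.908%.

35.91%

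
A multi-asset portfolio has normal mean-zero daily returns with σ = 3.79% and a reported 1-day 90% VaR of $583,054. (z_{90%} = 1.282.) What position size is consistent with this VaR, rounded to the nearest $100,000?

$12,000,000

VaR as a fraction of value: z·σ = 1.282 × 3.79% = 4.85878%.
Position = $583,054 / 0.0485878 = $12,000,008.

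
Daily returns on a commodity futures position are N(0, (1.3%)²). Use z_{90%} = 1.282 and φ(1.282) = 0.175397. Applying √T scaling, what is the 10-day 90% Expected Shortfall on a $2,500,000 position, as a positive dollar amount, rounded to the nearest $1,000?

$180,000

σ_{10d} = 1.3% × √10 = 4.111%.
ES multiplier = φ(z)/(1−α) = 0.175397/0.1 = 1.754.
ES = 4.111% × 1.754 = 7.211%; on $2,500,000: $180,275.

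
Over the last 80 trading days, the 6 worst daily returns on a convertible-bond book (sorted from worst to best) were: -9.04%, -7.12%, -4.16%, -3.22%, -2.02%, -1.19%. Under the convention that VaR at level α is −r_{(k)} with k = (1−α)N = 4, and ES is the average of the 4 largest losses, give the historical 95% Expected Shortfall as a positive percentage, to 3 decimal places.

The 4 worst returns sum to -23.54%.
ES = −(-23.54%) / 4 = 5.885%.

5.885%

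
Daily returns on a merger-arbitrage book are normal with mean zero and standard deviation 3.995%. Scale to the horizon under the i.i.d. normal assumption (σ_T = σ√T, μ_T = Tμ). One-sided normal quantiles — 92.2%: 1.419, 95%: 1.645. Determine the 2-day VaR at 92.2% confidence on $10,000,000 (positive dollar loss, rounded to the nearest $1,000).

$802,000

σ_{2d} = 3.995% × √2 = 5.650%.
VaR = 1.419 × 5.650% = 8.017%.
On $10,000,000: 0.08017 × $10,000,000 = $801,700.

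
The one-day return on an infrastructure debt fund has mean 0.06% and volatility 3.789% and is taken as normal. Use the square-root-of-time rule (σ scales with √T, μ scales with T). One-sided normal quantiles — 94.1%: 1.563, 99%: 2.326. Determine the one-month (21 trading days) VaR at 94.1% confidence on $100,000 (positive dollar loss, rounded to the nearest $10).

$25,880

σ_{21d} = 3.789% × √21 = 17.363%; μ_{21d} = 21 × 0.06% = 1.260%.
VaR = −(1.260%) + 1.563 × 17.363% = 25.878%.
On $100,000: 0.25878 × $100,000 = $25,878.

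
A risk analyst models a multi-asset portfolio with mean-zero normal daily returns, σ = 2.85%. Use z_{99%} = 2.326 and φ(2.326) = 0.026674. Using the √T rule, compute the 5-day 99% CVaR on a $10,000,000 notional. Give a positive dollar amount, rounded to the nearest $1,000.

$1,700,000

σ_{5d} = 2.85% × √5 = 6.373%.
ES multiplier = φ(z)/(1−α) = 0.026674/0.01 = 2.667.
ES = 6.373% × 2.667 = 16.997%; on $10,000,000: $1,699,700.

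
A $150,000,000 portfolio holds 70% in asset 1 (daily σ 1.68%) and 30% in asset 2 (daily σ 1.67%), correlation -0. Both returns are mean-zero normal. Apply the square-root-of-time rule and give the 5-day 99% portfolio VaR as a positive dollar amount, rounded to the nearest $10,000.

$9,970,000

σ_p = √(0.7²·1.68² + 0.3²·1.67² + 2·-0·0.7·0.3·1.68·1.67) = 1.278%.
σ_{5d} = 1.278% × √5 = 2.858%.
z(99%) = 2.326.
VaR = 2.326 × 2.858% = 6.648%; on $150,000,000 that is $9,972,000.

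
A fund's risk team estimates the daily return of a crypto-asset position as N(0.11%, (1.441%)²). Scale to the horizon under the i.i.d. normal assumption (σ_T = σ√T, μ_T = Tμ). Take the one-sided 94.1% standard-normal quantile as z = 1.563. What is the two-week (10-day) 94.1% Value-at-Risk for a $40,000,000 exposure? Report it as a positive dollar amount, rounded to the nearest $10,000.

σ_{10d} = 1.441% × √10 = 4.557%; μ_{10d} = 10 × 0.11% = 1.100%.
VaR = −(1.100%) + 1.563 × 4.557% = 6.023%.
On $40,000,000: 0.06023 × $40,000,000 = $2,409,200.

$2,410,000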